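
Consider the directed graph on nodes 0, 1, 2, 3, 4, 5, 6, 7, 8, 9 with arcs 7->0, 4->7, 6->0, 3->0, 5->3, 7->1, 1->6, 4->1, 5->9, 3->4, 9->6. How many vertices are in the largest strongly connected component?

{9} is an SCC by itself.
{4} is an SCC by itself.
{3} is an SCC by itself.
{6} is an SCC by itself.
{5} is an SCC by itself.
(and 5 more singleton SCCs)
The largest has 1 vertex.

1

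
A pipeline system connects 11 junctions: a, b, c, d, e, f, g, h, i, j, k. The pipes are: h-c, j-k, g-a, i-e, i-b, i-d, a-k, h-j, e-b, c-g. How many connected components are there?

3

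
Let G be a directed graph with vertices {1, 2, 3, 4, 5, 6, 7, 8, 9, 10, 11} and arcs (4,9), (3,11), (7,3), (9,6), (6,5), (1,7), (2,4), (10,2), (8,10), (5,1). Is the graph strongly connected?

No

There is no directed path from 11 to 7, so the graph is not strongly connected.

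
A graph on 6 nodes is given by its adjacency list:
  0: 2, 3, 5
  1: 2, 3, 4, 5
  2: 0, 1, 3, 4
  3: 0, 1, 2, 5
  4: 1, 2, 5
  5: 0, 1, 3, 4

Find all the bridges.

The edges on the cycle 5-4-1-5 are not bridges since each lies on that cycle.
Every edge lies on some cycle, so there are no bridges.

none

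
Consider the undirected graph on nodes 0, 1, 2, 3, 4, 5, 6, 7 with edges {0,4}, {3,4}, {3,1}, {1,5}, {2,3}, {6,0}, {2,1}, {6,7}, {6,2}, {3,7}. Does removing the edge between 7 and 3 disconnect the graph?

After removing 7—3, the path 7-6-2-3 still connects them, so the edge is not a bridge.

No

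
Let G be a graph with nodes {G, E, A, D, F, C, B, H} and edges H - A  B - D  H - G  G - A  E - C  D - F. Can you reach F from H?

The component containing H is {A, G, H}, and F is not in it.

No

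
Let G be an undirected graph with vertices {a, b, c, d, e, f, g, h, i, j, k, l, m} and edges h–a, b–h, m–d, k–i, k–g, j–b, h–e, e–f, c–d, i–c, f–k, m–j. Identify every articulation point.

h, k

Removing h increases the component count from 2 to 3, so h is a cut vertex.
Removing k increases the component count from 2 to 3, so k is a cut vertex.
By contrast removing b leaves 2 components; it is not a cut vertex. No other vertex is a cut vertex either.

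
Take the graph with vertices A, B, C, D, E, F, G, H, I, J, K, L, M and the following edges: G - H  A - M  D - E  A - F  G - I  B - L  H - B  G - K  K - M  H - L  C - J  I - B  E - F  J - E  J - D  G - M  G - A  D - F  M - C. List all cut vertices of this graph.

G

Removing G increases the component count from 1 to 2, so G is a cut vertex.
By contrast removing L leaves 1 component; it is not a cut vertex. No other vertex is a cut vertex either.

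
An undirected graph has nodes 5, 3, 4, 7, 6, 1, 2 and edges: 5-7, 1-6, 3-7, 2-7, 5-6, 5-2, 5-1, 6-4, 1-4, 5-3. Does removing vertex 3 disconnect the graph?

No

Deleting 3 leaves 1 component (was 1) (its neighbors 5, 7 remain connected to each other), so 3 is not a cut vertex.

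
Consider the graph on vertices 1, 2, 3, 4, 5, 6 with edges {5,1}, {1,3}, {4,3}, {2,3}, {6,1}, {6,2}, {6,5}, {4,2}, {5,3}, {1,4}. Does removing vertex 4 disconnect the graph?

No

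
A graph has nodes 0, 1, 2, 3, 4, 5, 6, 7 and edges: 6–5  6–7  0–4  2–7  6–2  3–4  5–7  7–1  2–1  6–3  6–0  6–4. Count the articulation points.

Removing 6 increases the component count from 1 to 2, so 6 is a cut vertex.
By contrast removing 3 leaves 1 component; it is not a cut vertex. No other vertex is a cut vertex either.

1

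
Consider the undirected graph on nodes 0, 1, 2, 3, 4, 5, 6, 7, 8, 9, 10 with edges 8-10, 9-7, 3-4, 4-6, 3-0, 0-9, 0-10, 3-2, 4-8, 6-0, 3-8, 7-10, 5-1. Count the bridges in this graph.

The edges on the cycle 4-6-0-9-7-10-8-4 are not bridges since each lies on that cycle.
But removing 2-3 disconnects 2 from 3; removing 5-1 disconnects 5 from 1 — these are bridges.
That makes 2 bridges.

2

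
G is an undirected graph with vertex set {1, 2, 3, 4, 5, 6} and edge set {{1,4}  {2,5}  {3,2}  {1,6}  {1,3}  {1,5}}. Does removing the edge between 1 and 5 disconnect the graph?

No

After removing 1-5, the path 1-3-2-5 still connects them, so the edge is not a bridge.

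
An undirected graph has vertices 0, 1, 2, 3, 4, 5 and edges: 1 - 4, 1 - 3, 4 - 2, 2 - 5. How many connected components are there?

2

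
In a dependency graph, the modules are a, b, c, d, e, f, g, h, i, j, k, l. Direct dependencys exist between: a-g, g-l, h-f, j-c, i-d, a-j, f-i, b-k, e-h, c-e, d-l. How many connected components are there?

Starting from b we can reach b, k. That is one component of size 2.
Starting from a we can reach a, c, d, e, f, g, h, i, j, l. That is one component of size 10.
Total: 2 components.

2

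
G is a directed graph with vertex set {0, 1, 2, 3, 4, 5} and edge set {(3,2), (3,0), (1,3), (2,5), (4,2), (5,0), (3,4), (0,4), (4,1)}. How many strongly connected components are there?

{0, 1, 2, 3, 4, 5} are all mutually reachable — one SCC of size 6.
That gives 1 strongly connected component.

1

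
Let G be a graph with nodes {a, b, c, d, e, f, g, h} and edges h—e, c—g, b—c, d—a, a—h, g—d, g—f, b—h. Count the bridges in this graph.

The edges on the cycle b-c-g-d-a-h-b are not bridges since each lies on that cycle.
But removing h—e disconnects h from e; removing g—f disconnects g from f — these are bridges.
That makes 2 bridges.

2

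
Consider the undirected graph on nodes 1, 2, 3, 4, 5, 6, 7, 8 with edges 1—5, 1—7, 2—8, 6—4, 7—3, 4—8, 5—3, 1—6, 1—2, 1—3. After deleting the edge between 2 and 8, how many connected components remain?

2 and 8 are still connected via 2-1-6-4-8, so the component count stays at 1.

1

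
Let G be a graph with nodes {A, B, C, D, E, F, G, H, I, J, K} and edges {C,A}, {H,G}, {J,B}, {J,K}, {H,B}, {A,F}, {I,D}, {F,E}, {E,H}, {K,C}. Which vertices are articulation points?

Removing H increases the component count from 2 to 3, so H is a cut vertex.
By contrast removing D leaves 2 components; it is not a cut vertex. No other vertex is a cut vertex either.

H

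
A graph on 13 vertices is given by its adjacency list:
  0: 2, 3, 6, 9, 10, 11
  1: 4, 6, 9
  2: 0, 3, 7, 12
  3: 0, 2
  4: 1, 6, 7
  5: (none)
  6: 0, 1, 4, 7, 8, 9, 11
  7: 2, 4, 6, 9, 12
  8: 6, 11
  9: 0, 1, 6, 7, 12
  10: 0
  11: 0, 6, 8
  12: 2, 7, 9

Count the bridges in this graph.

1

The edges on the cycle 0-6-9-0 are not bridges since each lies on that cycle.
But removing 10-0 disconnects 10 from 0 — this is a bridge.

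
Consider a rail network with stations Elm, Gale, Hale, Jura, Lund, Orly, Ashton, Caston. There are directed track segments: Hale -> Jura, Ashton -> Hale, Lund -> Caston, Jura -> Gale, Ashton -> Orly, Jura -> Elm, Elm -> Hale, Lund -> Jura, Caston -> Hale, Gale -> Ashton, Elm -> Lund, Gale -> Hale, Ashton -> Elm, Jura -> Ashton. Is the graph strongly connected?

There is no directed path from Orly to Hale, so the graph is not strongly connected.

No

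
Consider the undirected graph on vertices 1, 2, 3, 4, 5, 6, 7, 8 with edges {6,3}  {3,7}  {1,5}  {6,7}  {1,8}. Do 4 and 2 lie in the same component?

No

The component containing 4 is {4}, and 2 is not in it.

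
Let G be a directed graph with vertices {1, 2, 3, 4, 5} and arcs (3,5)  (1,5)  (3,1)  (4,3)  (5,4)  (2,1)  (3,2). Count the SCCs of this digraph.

{1, 2, 3, 4, 5} are all mutually reachable — one SCC of size 5.
That gives 1 strongly connected component.

1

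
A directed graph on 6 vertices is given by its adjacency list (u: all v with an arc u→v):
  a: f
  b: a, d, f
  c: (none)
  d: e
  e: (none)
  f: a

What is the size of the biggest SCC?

2

{a, f} are all mutually reachable — one SCC of size 2.
{c} is an SCC by itself.
{d} is an SCC by itself.
{b} is an SCC by itself.
{e} is an SCC by itself.
The largest has 2 vertices.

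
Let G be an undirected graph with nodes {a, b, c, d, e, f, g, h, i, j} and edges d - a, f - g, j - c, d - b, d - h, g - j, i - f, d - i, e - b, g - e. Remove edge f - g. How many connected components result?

1

f and g are still connected via f-i-d-b-e-g, so the component count stays at 1.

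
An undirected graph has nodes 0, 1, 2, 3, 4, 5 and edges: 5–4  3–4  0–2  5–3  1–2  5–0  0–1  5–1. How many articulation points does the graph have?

1

Removing 5 increases the component count from 1 to 2, so 5 is a cut vertex.
By contrast removing 4 leaves 1 component; it is not a cut vertex. No other vertex is a cut vertex either.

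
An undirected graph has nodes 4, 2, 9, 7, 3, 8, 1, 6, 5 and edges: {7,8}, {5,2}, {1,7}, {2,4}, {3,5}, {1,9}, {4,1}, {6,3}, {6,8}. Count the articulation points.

1

Removing 1 increases the component count from 1 to 2, so 1 is a cut vertex.
By contrast removing 2 leaves 1 component; it is not a cut vertex. No other vertex is a cut vertex either.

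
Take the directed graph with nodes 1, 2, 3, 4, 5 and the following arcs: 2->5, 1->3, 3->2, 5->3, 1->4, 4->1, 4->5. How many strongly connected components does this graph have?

{2, 3, 5} are all mutually reachable — one SCC of size 3.
{1, 4} are all mutually reachable — one SCC of size 2.
That gives 2 strongly connected components.

2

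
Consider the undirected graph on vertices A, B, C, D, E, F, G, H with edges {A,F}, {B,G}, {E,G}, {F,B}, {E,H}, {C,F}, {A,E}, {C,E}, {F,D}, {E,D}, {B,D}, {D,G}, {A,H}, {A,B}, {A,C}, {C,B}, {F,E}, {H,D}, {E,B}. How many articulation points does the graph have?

0

Removing C, for instance, still leaves 1 component. No single vertex removal increases the component count — the graph has no articulation points.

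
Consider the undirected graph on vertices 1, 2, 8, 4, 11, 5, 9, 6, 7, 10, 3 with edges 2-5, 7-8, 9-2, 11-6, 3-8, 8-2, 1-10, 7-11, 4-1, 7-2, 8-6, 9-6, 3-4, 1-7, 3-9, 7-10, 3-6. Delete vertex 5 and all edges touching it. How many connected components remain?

1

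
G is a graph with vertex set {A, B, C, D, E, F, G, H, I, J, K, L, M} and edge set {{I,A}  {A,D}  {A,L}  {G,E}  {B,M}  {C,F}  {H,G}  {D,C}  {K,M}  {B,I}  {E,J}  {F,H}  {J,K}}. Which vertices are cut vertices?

A

Removing A increases the component count from 1 to 2, so A is a cut vertex.
By contrast removing J leaves 1 component; it is not a cut vertex. No other vertex is a cut vertex either.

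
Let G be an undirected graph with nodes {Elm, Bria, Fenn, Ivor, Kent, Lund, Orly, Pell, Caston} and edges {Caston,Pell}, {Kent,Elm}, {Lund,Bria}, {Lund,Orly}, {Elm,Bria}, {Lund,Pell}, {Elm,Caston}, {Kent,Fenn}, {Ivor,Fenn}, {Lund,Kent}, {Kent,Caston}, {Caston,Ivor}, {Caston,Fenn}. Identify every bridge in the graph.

Lund-Orly

The edges on the cycle Kent-Elm-Caston-Ivor-Fenn-Kent are not bridges since each lies on that cycle.
But removing Orly–Lund disconnects Orly from Lund — this is a bridge.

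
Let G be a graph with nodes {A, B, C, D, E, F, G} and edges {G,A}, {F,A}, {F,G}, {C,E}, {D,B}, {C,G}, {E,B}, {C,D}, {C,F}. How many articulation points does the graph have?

1

Removing C increases the component count from 1 to 2, so C is a cut vertex.
By contrast removing D leaves 1 component; it is not a cut vertex. No other vertex is a cut vertex either.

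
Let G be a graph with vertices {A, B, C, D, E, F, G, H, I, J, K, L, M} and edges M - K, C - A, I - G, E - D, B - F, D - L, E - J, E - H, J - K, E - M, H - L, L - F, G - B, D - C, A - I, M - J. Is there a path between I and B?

Yes

From I we can reach A, B, C, D, E, F, G, H, I, J, K, L, M, which includes B.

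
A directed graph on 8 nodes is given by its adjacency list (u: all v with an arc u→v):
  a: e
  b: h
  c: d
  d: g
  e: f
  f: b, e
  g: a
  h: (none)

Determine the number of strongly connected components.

7

{e, f} are all mutually reachable — one SCC of size 2.
{g} is an SCC by itself.
{a} is an SCC by itself.
{b} is an SCC by itself.
{c} is an SCC by itself.
(and 2 more singleton SCCs)
That gives 7 strongly connected components.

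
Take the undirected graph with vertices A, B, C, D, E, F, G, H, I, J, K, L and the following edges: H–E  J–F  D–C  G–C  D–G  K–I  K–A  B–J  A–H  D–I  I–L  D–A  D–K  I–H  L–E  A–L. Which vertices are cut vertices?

Removing D increases the component count from 2 to 3, so D is a cut vertex.
Removing J increases the component count from 2 to 3, so J is a cut vertex.
By contrast removing E leaves 2 components; it is not a cut vertex. No other vertex is a cut vertex either.

D, J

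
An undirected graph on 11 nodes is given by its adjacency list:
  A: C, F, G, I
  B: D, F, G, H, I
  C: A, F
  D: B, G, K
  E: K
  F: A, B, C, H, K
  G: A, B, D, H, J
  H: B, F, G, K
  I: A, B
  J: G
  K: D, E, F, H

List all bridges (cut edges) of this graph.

E-K, G-J

The edges on the cycle F-B-G-H-K-F are not bridges since each lies on that cycle.
But removing J-G disconnects J from G; removing K-E disconnects K from E — these are bridges.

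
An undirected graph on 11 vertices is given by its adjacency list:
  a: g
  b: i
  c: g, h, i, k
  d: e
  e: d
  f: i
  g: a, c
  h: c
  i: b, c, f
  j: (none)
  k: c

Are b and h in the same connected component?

From b we can reach a, b, c, f, g, h, i, k, which includes h.

Yes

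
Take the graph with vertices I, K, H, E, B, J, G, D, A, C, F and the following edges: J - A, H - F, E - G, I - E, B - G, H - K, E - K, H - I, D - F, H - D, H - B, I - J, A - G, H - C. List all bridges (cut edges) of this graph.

C-H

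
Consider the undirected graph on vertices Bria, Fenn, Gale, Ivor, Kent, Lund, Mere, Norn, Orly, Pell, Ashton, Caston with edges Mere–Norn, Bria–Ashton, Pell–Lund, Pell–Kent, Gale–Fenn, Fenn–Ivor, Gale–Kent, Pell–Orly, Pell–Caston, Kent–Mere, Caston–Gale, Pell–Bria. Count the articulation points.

6

Removing Bria increases the component count from 1 to 2, so Bria is a cut vertex.
Removing Fenn increases the component count from 1 to 2, so Fenn is a cut vertex.
Removing Gale increases the component count from 1 to 2, so Gale is a cut vertex.
Likewise Kent, Mere, Pell are cut vertices.
By contrast removing Norn leaves 1 component; it is not a cut vertex. No other vertex is a cut vertex either.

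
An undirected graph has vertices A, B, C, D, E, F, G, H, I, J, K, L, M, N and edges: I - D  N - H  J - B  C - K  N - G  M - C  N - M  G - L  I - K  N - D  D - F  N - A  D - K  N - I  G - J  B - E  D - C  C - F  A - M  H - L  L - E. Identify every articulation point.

Removing N increases the component count from 1 to 2, so N is a cut vertex.
By contrast removing E leaves 1 component; it is not a cut vertex. No other vertex is a cut vertex either.

N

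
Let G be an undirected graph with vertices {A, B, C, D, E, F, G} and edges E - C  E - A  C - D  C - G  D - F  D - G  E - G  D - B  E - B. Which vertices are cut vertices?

Removing D increases the component count from 1 to 2, so D is a cut vertex.
Removing E increases the component count from 1 to 2, so E is a cut vertex.
By contrast removing F leaves 1 component; it is not a cut vertex. No other vertex is a cut vertex either.

D, E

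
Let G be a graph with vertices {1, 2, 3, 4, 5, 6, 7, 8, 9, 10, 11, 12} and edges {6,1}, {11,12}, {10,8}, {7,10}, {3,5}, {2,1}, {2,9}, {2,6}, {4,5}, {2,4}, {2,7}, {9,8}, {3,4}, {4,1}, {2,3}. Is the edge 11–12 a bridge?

Removing 11–12 leaves no path between 11 and 12: the component count goes from 2 to 3. So it is a bridge.

Yes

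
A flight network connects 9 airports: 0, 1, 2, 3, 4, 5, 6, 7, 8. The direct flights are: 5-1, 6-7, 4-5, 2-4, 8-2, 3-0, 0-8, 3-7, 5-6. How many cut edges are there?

1

The edges on the cycle 3-0-8-2-4-5-6-7-3 are not bridges since each lies on that cycle.
But removing 1-5 disconnects 1 from 5 — this is a bridge.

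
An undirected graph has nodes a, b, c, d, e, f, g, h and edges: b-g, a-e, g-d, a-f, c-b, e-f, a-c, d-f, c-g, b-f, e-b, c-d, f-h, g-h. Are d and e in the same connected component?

Yes

From d we can reach a, b, c, d, e, f, g, h, which includes e.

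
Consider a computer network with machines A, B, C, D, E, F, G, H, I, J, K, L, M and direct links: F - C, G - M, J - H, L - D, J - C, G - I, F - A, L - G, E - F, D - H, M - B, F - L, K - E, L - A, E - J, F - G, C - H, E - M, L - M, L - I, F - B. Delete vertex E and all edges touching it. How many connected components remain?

2

With E gone, the remaining components are: {K}; {A, B, C, D, F, G, H, I, J, L, M}.
That is 2 components.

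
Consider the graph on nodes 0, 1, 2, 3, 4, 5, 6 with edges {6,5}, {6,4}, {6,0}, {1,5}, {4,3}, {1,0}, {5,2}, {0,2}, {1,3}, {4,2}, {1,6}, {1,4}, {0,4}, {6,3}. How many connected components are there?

Starting from 0 we can reach 0, 1, 2, 3, 4, 5, 6. That is one component of size 7.
Total: 1 component.

1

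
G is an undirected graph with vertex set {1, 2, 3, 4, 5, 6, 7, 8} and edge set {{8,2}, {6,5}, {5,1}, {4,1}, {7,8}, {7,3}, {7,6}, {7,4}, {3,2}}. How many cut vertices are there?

1

Removing 7 increases the component count from 1 to 2, so 7 is a cut vertex.
By contrast removing 5 leaves 1 component; it is not a cut vertex. No other vertex is a cut vertex either.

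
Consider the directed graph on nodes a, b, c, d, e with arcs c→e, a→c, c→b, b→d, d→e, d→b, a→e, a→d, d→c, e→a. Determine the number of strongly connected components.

1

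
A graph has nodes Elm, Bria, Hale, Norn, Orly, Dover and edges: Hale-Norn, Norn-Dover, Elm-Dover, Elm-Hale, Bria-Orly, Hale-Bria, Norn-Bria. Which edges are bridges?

The edges on the cycle Hale-Norn-Bria-Hale are not bridges since each lies on that cycle.
But removing Orly-Bria disconnects Orly from Bria — this is a bridge.

Bria-Orly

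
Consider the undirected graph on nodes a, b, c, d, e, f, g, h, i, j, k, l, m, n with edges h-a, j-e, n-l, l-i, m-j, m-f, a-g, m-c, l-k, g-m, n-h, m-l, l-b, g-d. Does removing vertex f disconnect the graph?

Deleting f leaves 1 component (was 1), so f is not a cut vertex.

No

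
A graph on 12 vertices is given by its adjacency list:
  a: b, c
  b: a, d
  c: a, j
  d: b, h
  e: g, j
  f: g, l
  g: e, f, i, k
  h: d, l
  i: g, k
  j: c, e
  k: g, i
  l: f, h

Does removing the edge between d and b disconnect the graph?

No

After removing d-b, the path d-h-l-f-g-e-j-c-a-b still connects them, so the edge is not a bridge.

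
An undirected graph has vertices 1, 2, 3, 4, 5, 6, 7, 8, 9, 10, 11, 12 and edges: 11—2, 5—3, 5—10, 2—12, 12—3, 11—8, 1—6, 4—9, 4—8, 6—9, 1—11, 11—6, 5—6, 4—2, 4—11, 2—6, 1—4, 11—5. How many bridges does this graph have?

1

The edges on the cycle 1-4-2-12-3-5-11-1 are not bridges since each lies on that cycle.
But removing 5—10 disconnects 5 from 10 — this is a bridge.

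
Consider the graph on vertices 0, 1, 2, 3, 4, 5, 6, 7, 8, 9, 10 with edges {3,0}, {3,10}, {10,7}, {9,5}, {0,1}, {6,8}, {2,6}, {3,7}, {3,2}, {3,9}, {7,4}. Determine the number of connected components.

Starting from 0 we can reach 0, 1, 2, 3, 4, 5, 6, 7, 8, 9, 10. That is one component of size 11.
Total: 1 component.

1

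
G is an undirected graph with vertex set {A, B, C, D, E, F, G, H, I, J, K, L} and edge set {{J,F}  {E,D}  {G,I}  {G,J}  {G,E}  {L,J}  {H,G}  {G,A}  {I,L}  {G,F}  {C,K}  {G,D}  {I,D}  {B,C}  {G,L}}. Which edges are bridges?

The edges on the cycle G-E-D-G are not bridges since each lies on that cycle.
But removing G–A disconnects G from A; removing G–H disconnects G from H; removing B–C disconnects B from C; removing C–K disconnects C from K — these are bridges.

A-G, B-C, C-K, G-H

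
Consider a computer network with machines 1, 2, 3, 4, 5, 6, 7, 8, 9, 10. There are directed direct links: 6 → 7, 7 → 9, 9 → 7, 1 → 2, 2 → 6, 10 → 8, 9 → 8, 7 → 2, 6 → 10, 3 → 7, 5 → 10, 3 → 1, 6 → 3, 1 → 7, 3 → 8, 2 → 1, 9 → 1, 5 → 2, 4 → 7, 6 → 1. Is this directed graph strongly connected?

No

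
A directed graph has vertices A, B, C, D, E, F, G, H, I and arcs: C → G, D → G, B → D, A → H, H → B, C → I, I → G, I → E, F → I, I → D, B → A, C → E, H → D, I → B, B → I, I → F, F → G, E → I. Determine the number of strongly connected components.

4

{A, B, E, F, H, I} are all mutually reachable — one SCC of size 6.
{D} is an SCC by itself.
{C} is an SCC by itself.
{G} is an SCC by itself.
That gives 4 strongly connected components.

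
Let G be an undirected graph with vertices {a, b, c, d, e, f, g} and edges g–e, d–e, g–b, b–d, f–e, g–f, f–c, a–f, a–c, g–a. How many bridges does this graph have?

0

The edges on the cycle g-b-d-e-f-a-g are not bridges since each lies on that cycle.
Every edge lies on some cycle, so there are no bridges.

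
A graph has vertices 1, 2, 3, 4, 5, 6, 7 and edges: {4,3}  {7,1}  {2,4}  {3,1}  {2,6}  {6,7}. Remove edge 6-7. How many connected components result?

6 and 7 are still connected via 6-2-4-3-1-7, so the component count stays at 2.

2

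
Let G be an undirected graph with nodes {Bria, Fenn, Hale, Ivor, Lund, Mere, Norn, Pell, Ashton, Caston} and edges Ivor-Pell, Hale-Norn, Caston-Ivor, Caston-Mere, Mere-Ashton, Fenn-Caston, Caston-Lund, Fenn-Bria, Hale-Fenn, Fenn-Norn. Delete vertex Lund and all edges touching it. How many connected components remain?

1

With Lund gone, the remaining components are: {Bria, Fenn, Hale, Ivor, Mere, Norn, Pell, Ashton, Caston}.
That is 1 component.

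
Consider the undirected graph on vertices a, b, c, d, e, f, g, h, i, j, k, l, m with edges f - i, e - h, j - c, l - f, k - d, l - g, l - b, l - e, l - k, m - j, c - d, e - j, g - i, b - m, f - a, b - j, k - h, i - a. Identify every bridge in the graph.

none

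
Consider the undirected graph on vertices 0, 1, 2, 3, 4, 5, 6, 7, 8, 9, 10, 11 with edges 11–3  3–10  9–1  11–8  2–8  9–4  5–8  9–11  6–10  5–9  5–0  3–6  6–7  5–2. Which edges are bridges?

0-5, 1-9, 11-3, 4-9, 6-7

The edges on the cycle 3-6-10-3 are not bridges since each lies on that cycle.
But removing 11–3 disconnects 11 from 3; removing 1–9 disconnects 1 from 9; removing 0–5 disconnects 0 from 5; removing 6–7 disconnects 6 from 7 — these are bridges.
In total 5 edges are bridges.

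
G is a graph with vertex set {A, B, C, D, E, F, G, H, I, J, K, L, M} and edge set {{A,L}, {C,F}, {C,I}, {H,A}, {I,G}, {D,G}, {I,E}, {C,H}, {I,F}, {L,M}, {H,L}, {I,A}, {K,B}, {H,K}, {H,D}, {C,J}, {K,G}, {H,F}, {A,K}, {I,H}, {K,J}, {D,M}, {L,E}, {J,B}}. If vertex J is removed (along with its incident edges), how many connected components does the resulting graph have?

1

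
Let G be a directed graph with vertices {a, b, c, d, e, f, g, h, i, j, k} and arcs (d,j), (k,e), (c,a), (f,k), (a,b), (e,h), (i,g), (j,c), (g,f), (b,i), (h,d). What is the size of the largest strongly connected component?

11

{a, b, c, d, e, f, g, h, i, j, k} are all mutually reachable — one SCC of size 11.
The largest has 11 vertices.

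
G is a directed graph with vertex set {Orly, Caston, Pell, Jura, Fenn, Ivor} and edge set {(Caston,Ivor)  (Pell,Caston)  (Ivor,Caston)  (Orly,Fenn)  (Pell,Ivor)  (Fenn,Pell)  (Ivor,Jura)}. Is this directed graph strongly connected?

No

There is no directed path from Ivor to Orly, so the graph is not strongly connected.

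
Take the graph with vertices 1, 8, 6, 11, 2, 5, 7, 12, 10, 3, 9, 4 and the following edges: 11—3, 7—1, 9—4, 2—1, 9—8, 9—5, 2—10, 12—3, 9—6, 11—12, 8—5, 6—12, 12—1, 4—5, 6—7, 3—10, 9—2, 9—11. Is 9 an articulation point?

Deleting 9 raises the number of components from 1 to 2, so 9 is a cut vertex.

Yes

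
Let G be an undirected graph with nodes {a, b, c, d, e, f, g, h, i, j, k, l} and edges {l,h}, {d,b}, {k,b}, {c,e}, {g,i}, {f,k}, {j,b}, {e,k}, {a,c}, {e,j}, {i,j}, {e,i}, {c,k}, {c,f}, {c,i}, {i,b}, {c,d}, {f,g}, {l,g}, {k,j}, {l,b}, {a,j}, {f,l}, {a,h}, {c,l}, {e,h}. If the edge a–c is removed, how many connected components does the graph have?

a and c are still connected via a-h-e-c, so the component count stays at 1.

1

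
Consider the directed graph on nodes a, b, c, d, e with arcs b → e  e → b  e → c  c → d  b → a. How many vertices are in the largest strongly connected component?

2

{b, e} are all mutually reachable — one SCC of size 2.
{d} is an SCC by itself.
{c} is an SCC by itself.
{a} is an SCC by itself.
The largest has 2 vertices.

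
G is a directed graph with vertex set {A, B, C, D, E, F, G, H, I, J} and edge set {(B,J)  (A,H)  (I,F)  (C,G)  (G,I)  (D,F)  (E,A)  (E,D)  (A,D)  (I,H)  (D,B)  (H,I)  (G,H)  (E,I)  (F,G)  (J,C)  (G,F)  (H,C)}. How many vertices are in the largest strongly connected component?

5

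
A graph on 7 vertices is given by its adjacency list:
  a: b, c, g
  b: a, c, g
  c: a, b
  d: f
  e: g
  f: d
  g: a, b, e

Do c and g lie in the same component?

From c we can reach a, b, c, e, g, which includes g.

Yes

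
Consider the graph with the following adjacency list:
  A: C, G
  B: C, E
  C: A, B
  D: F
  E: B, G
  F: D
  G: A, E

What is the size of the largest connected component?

5

Starting from D we can reach D, F. That is one component of size 2.
Starting from A we can reach A, B, C, E, G. That is one component of size 5.
The largest has 5 vertices.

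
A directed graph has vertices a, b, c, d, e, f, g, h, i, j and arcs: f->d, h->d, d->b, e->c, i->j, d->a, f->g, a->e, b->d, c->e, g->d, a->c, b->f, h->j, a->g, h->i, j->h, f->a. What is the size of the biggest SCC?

{a, b, d, f, g} are all mutually reachable — one SCC of size 5.
{h, i, j} are all mutually reachable — one SCC of size 3.
{c, e} are all mutually reachable — one SCC of size 2.
The largest has 5 vertices.

5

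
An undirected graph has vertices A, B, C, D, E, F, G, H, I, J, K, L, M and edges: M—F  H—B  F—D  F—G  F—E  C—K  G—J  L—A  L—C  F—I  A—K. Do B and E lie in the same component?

No

The component containing B is {B, H}, and E is not in it.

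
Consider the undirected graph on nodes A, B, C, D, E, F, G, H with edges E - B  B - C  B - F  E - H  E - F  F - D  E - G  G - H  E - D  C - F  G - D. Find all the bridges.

The edges on the cycle E-B-C-F-E are not bridges since each lies on that cycle.
Every edge lies on some cycle, so there are no bridges.

none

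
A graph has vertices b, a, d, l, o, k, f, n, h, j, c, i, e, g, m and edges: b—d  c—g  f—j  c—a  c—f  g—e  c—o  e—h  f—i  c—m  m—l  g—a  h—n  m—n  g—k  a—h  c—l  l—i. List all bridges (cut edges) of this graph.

The edges on the cycle c-m-l-i-f-c are not bridges since each lies on that cycle.
But removing c—o disconnects c from o; removing b—d disconnects b from d; removing f—j disconnects f from j; removing g—k disconnects g from k — these are bridges.

b-d, c-o, f-j, g-k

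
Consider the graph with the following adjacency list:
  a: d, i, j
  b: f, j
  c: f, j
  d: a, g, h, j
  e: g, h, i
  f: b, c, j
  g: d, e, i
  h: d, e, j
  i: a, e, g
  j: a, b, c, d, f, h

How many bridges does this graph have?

0

The edges on the cycle j-b-f-j are not bridges since each lies on that cycle.
Every edge lies on some cycle, so there are no bridges.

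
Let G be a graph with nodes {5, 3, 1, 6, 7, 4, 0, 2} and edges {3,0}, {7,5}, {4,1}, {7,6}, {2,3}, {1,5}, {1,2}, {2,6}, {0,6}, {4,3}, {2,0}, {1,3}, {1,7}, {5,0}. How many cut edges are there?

0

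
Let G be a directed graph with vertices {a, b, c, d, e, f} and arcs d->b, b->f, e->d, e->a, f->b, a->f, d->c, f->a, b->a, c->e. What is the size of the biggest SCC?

3

{c, d, e} are all mutually reachable — one SCC of size 3.
{a, b, f} are all mutually reachable — one SCC of size 3.
The largest has 3 vertices.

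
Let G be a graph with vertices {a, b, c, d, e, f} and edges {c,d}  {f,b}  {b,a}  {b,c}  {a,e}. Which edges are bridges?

a-b, a-e, b-c, b-f, c-d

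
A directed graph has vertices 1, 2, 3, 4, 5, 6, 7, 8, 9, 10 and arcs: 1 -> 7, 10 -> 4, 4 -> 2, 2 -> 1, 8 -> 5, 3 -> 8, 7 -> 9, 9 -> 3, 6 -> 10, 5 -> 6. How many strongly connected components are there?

1

{1, 2, 3, 4, 5, 6, 7, 8, 9, 10} are all mutually reachable — one SCC of size 10.
That gives 1 strongly connected component.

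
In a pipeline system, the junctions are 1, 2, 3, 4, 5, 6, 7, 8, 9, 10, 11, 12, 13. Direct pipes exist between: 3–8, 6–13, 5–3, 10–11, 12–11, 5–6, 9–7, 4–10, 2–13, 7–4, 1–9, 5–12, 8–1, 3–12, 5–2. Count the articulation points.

1

Removing 5 increases the component count from 1 to 2, so 5 is a cut vertex.
By contrast removing 13 leaves 1 component; it is not a cut vertex. No other vertex is a cut vertex either.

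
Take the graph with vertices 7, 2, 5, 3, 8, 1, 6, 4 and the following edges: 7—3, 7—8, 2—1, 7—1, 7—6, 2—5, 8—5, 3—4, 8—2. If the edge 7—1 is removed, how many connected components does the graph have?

7 and 1 are still connected via 7-8-2-1, so the component count stays at 1.

1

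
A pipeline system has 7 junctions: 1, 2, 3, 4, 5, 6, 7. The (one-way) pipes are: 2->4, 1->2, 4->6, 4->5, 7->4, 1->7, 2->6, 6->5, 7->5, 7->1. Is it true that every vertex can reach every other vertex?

No

There is no directed path from 3 to 1, so the graph is not strongly connected.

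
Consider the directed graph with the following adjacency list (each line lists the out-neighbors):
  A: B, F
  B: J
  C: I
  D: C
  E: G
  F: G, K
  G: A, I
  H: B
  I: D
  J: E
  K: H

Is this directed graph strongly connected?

There is no directed path from D to F, so the graph is not strongly connected.

No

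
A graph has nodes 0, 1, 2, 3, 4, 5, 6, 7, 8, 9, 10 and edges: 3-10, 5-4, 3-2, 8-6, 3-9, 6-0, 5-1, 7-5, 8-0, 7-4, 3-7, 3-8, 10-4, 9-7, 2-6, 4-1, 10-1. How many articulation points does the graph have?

1

Removing 3 increases the component count from 1 to 2, so 3 is a cut vertex.
By contrast removing 8 leaves 1 component; it is not a cut vertex. No other vertex is a cut vertex either.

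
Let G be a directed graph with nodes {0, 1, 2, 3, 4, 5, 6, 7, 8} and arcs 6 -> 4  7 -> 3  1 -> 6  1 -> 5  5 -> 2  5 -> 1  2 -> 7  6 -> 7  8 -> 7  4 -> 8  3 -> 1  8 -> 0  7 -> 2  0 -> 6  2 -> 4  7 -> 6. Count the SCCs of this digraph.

1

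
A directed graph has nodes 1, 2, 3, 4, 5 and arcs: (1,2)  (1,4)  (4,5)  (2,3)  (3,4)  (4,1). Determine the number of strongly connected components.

2

{1, 2, 3, 4} are all mutually reachable — one SCC of size 4.
{5} is an SCC by itself.
That gives 2 strongly connected components.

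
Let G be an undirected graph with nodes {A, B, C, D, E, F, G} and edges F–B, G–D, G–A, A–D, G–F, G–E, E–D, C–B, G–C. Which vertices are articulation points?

G

Removing G increases the component count from 1 to 2, so G is a cut vertex.
By contrast removing B leaves 1 component; it is not a cut vertex. No other vertex is a cut vertex either.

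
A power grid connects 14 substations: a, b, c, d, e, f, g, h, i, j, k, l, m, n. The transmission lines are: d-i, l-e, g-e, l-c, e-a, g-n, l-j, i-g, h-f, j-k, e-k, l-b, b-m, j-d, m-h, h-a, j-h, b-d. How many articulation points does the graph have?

Removing g increases the component count from 1 to 2, so g is a cut vertex.
Removing h increases the component count from 1 to 2, so h is a cut vertex.
Removing l increases the component count from 1 to 2, so l is a cut vertex.
By contrast removing f leaves 1 component; it is not a cut vertex. No other vertex is a cut vertex either.

3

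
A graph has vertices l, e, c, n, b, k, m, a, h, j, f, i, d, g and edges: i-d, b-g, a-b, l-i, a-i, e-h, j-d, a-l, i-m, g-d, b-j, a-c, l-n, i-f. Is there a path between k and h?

No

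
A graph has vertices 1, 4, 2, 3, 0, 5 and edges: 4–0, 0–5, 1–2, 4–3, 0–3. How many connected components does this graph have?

2

Starting from 1 we can reach 1, 2. That is one component of size 2.
Starting from 0 we can reach 0, 3, 4, 5. That is one component of size 4.
Total: 2 components.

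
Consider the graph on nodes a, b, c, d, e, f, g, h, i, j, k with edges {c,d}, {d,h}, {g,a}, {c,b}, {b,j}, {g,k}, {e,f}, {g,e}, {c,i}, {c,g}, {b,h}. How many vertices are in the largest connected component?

11

Starting from a we can reach a, b, c, d, e, f, g, h, i, j, k. That is one component of size 11.
The largest has 11 vertices.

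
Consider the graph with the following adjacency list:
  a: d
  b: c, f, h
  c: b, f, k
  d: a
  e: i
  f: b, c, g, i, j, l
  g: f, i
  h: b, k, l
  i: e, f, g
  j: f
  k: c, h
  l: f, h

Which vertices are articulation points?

f, i

Removing f increases the component count from 2 to 4, so f is a cut vertex.
Removing i increases the component count from 2 to 3, so i is a cut vertex.
By contrast removing j leaves 2 components; it is not a cut vertex. No other vertex is a cut vertex either.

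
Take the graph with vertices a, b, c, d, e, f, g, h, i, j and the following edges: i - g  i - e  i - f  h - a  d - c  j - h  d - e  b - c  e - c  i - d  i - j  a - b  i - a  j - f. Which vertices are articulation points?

Removing i increases the component count from 1 to 2, so i is a cut vertex.
By contrast removing f leaves 1 component; it is not a cut vertex. No other vertex is a cut vertex either.

i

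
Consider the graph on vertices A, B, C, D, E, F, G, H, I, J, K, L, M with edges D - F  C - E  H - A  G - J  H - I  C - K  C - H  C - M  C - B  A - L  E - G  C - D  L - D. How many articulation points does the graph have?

5

Removing C increases the component count from 1 to 5, so C is a cut vertex.
Removing D increases the component count from 1 to 2, so D is a cut vertex.
Removing E increases the component count from 1 to 2, so E is a cut vertex.
Likewise G, H are cut vertices.
By contrast removing B leaves 1 component; it is not a cut vertex. No other vertex is a cut vertex either.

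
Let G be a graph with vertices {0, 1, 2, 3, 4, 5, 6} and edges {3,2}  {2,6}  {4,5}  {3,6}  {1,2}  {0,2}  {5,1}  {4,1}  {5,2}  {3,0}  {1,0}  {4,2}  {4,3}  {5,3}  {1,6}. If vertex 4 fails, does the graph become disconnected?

No

Deleting 4 leaves 1 component (was 1) (its neighbors 1, 2, 3, 5 remain connected to each other), so 4 is not a cut vertex.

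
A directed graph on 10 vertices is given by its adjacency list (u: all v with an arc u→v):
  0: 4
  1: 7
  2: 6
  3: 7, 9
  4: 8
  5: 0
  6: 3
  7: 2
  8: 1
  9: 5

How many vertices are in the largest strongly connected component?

10

{0, 1, 2, 3, 4, 5, 6, 7, 8, 9} are all mutually reachable — one SCC of size 10.
The largest has 10 vertices.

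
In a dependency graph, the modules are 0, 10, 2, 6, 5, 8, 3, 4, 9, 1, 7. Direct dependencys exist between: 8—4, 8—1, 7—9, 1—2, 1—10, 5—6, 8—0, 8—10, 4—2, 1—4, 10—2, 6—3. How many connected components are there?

Starting from 7 we can reach 7, 9. That is one component of size 2.
Starting from 3 we can reach 3, 5, 6. That is one component of size 3.
Starting from 0 we can reach 0, 1, 2, 4, 8, 10. That is one component of size 6.
Total: 3 components.

3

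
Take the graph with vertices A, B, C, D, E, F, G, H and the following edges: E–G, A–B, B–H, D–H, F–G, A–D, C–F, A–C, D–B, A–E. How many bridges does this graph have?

The edges on the cycle A-D-H-B-A are not bridges since each lies on that cycle.
Every edge lies on some cycle, so there are no bridges.

0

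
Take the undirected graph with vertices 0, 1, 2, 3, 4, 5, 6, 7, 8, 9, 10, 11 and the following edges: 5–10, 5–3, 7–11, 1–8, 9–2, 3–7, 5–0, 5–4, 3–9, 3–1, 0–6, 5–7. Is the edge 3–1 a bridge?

Yes

Removing 3–1 leaves no path between 3 and 1: the component count goes from 1 to 2. So it is a bridge.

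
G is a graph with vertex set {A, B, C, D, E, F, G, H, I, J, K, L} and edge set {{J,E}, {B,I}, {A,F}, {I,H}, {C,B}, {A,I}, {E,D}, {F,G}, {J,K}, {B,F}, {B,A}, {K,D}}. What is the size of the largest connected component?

7

L is isolated — a component by itself.
Starting from D we can reach D, E, J, K. That is one component of size 4.
Starting from A we can reach A, B, C, F, G, H, I. That is one component of size 7.
The largest has 7 vertices.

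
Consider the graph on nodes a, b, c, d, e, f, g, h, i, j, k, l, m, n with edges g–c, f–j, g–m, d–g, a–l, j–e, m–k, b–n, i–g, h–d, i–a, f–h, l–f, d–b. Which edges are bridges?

The edges on the cycle i-a-l-f-h-d-g-i are not bridges since each lies on that cycle.
But removing j–e disconnects j from e; removing g–m disconnects g from m; removing j–f disconnects j from f; removing c–g disconnects c from g — these are bridges.
In total 7 edges are bridges.

b-d, b-n, c-g, e-j, f-j, g-m, k-m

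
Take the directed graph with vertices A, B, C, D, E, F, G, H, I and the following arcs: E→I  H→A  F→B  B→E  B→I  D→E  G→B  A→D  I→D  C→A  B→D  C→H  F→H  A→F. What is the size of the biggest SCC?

3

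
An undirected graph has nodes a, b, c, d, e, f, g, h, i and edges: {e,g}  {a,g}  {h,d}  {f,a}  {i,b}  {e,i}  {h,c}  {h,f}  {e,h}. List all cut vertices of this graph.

Removing e increases the component count from 1 to 2, so e is a cut vertex.
Removing h increases the component count from 1 to 3, so h is a cut vertex.
Removing i increases the component count from 1 to 2, so i is a cut vertex.
By contrast removing f leaves 1 component; it is not a cut vertex. No other vertex is a cut vertex either.

e, h, i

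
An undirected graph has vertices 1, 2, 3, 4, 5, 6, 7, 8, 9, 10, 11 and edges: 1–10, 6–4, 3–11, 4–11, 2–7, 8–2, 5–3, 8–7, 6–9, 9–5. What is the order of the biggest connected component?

Starting from 1 we can reach 1, 10. That is one component of size 2.
Starting from 2 we can reach 2, 7, 8. That is one component of size 3.
Starting from 3 we can reach 3, 4, 5, 6, 9, 11. That is one component of size 6.
The largest has 6 vertices.

6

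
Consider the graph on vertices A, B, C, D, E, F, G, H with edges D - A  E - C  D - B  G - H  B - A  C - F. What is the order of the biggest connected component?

Starting from G we can reach G, H. That is one component of size 2.
Starting from A we can reach A, B, D. That is one component of size 3.
Starting from C we can reach C, E, F. That is one component of size 3.
The largest has 3 vertices.

3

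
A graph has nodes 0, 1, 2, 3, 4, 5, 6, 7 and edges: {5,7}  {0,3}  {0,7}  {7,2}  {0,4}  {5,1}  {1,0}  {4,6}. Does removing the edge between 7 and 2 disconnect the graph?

Removing 7–2 leaves no path between 7 and 2: the component count goes from 1 to 2. So it is a bridge.

Yes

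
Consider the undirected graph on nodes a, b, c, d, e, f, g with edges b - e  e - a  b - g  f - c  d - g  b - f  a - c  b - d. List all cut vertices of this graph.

Removing b increases the component count from 1 to 2, so b is a cut vertex.
By contrast removing d leaves 1 component; it is not a cut vertex. No other vertex is a cut vertex either.

b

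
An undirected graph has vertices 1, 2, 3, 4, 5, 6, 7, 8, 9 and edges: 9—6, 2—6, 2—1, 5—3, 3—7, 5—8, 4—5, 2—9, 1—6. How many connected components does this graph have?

Starting from 1 we can reach 1, 2, 6, 9. That is one component of size 4.
Starting from 3 we can reach 3, 4, 5, 7, 8. That is one component of size 5.
Total: 2 components.

2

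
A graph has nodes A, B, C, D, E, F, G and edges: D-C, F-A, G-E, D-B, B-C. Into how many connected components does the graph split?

3

Starting from A we can reach A, F. That is one component of size 2.
Starting from E we can reach E, G. That is one component of size 2.
Starting from B we can reach B, C, D. That is one component of size 3.
Total: 3 components.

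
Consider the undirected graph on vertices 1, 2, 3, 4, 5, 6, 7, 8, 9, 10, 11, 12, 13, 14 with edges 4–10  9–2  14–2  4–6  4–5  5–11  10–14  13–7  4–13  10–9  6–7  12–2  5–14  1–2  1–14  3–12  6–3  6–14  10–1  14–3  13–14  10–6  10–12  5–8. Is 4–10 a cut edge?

No

After removing 4–10, the path 4-6-10 still connects them, so the edge is not a bridge.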